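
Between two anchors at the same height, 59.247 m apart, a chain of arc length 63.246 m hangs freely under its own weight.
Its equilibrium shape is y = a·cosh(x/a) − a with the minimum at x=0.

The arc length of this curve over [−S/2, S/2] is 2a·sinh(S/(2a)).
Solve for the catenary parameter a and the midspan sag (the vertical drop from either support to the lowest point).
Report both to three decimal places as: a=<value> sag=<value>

a=47.014 sag=9.646

seed: a₀ = √(S³/(24(L−S))) = √(59.247³/(24·3.999)) = 46.549843
iter 1: u=0.636382  f(a)=+8.176e-02  f'(a)=-1.789e-01  a ← 46.549843 − (+8.176e-02/-1.789e-01) = 47.006929
iter 2: u=0.630194  f(a)=+1.220e-03  f'(a)=-1.736e-01  a ← 47.006929 − (+1.220e-03/-1.736e-01) = 47.013957
iter 3: u=0.630100  f(a)=+2.807e-07  f'(a)=-1.735e-01  a ← 47.013957 − (+2.807e-07/-1.735e-01) = 47.013959
iter 4: u=0.630100  f(a)=+1.421e-14  f'(a)=-1.735e-01  a ← 47.013959 − (+1.421e-14/-1.735e-01) = 47.013959
converged: |Δa| < 1e-12 after 4 iterations
sag = a·(cosh(S/(2a)) − 1) = 47.013959·(cosh(0.630100) − 1) = 9.645784
T_max/T_min = cosh(S/(2a)) = 1.205169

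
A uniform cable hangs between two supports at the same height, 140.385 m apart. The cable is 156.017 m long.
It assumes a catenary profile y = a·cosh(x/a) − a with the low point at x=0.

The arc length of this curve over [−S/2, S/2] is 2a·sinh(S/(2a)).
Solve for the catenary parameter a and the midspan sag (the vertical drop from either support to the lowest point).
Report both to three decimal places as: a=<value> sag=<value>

seed: a₀ = √(S³/(24(L−S))) = √(140.385³/(24·15.632)) = 85.875280
iter 1: u=0.817377  f(a)=+5.306e-01  f'(a)=-3.890e-01  a ← 85.875280 − (+5.306e-01/-3.890e-01) = 87.239319
iter 2: u=0.804597  f(a)=+1.291e-02  f'(a)=-3.703e-01  a ← 87.239319 − (+1.291e-02/-3.703e-01) = 87.274176
iter 3: u=0.804276  f(a)=+8.058e-06  f'(a)=-3.698e-01  a ← 87.274176 − (+8.058e-06/-3.698e-01) = 87.274197
iter 4: u=0.804276  f(a)=+3.155e-12  f'(a)=-3.698e-01  a ← 87.274197 − (+3.155e-12/-3.698e-01) = 87.274197
converged: |Δa| < 1e-12 after 4 iterations
sag = a·(cosh(S/(2a)) − 1) = 87.274197·(cosh(0.804276) − 1) = 29.781822
T_max/T_min = cosh(S/(2a)) = 1.341244

a=87.274 sag=29.782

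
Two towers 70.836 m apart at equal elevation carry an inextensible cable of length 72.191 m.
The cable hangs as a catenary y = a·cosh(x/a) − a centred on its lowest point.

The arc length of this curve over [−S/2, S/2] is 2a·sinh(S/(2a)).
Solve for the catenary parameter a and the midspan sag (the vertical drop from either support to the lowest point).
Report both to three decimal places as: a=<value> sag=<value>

a=104.844 sag=6.039

seed: a₀ = √(S³/(24(L−S))) = √(70.836³/(24·1.355)) = 104.545604
iter 1: u=0.338780  f(a)=+7.797e-03  f'(a)=-2.622e-02  a ← 104.545604 − (+7.797e-03/-2.622e-02) = 104.842971
iter 2: u=0.337819  f(a)=+3.339e-05  f'(a)=-2.600e-02  a ← 104.842971 − (+3.339e-05/-2.600e-02) = 104.844256
iter 3: u=0.337815  f(a)=+6.183e-10  f'(a)=-2.600e-02  a ← 104.844256 − (+6.183e-10/-2.600e-02) = 104.844256
iter 4: u=0.337815  f(a)=+1.421e-14  f'(a)=-2.600e-02  a ← 104.844256 − (+1.421e-14/-2.600e-02) = 104.844256
converged: |Δa| < 1e-12 after 4 iterations
sag = a·(cosh(S/(2a)) − 1) = 104.844256·(cosh(0.337815) − 1) = 6.039481
T_max/T_min = cosh(S/(2a)) = 1.057604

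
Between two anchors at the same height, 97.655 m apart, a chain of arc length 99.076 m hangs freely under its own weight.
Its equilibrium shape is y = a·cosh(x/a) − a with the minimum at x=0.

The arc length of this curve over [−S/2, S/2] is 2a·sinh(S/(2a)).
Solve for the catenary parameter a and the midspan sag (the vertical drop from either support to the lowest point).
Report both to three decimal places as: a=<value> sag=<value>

a=165.609 sag=7.250

seed: a₀ = √(S³/(24(L−S))) = √(97.655³/(24·1.421)) = 165.249086
iter 1: u=0.295478  f(a)=+6.216e-03  f'(a)=-1.735e-02  a ← 165.249086 − (+6.216e-03/-1.735e-02) = 165.607385
iter 2: u=0.294839  f(a)=+2.028e-05  f'(a)=-1.724e-02  a ← 165.607385 − (+2.028e-05/-1.724e-02) = 165.608562
iter 3: u=0.294837  f(a)=+2.173e-10  f'(a)=-1.724e-02  a ← 165.608562 − (+2.173e-10/-1.724e-02) = 165.608562
iter 4: u=0.294837  f(a)=+0.000e+00  f'(a)=-1.724e-02  a ← 165.608562 − (+0.000e+00/-1.724e-02) = 165.608562
converged: |Δa| < 1e-12 after 4 iterations
sag = a·(cosh(S/(2a)) − 1) = 165.608562·(cosh(0.294837) − 1) = 7.250367
T_max/T_min = cosh(S/(2a)) = 1.043780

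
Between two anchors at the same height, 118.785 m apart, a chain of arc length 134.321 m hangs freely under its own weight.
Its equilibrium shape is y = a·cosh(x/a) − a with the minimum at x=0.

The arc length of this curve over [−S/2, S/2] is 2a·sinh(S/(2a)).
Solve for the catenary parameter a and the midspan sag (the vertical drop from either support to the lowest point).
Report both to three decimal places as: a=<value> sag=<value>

a=68.323 sag=27.482

seed: a₀ = √(S³/(24(L−S))) = √(118.785³/(24·15.536)) = 67.045121
iter 1: u=0.885859  f(a)=+6.211e-01  f'(a)=-5.009e-01  a ← 67.045121 − (+6.211e-01/-5.009e-01) = 68.285217
iter 2: u=0.869771  f(a)=+1.765e-02  f'(a)=-4.727e-01  a ← 68.285217 − (+1.765e-02/-4.727e-01) = 68.322555
iter 3: u=0.869296  f(a)=+1.518e-05  f'(a)=-4.719e-01  a ← 68.322555 − (+1.518e-05/-4.719e-01) = 68.322587
iter 4: u=0.869295  f(a)=+1.123e-11  f'(a)=-4.719e-01  a ← 68.322587 − (+1.123e-11/-4.719e-01) = 68.322587
converged: |Δa| < 1e-12 after 4 iterations
sag = a·(cosh(S/(2a)) − 1) = 68.322587·(cosh(0.869295) − 1) = 27.481947
T_max/T_min = cosh(S/(2a)) = 1.402238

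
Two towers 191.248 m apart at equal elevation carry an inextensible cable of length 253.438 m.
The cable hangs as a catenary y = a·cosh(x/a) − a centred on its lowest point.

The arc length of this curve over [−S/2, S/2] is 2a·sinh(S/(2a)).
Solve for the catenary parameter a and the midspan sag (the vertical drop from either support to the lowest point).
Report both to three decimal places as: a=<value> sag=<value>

seed: a₀ = √(S³/(24(L−S))) = √(191.248³/(24·62.190)) = 68.458827
iter 1: u=1.396810  f(a)=+6.356e+00  f'(a)=-2.197e+00  a ← 68.458827 − (+6.356e+00/-2.197e+00) = 71.352144
iter 2: u=1.340170  f(a)=+4.252e-01  f'(a)=-1.912e+00  a ← 71.352144 − (+4.252e-01/-1.912e+00) = 71.574521
iter 3: u=1.336006  f(a)=+2.204e-03  f'(a)=-1.892e+00  a ← 71.574521 − (+2.204e-03/-1.892e+00) = 71.575685
iter 4: u=1.335984  f(a)=+5.990e-08  f'(a)=-1.892e+00  a ← 71.575685 − (+5.990e-08/-1.892e+00) = 71.575685
iter 5: u=1.335984  f(a)=+0.000e+00  f'(a)=-1.892e+00  a ← 71.575685 − (+0.000e+00/-1.892e+00) = 71.575685
converged: |Δa| < 1e-12 after 5 iterations
sag = a·(cosh(S/(2a)) − 1) = 71.575685·(cosh(1.335984) − 1) = 73.960508
T_max/T_min = cosh(S/(2a)) = 2.033319

a=71.576 sag=73.961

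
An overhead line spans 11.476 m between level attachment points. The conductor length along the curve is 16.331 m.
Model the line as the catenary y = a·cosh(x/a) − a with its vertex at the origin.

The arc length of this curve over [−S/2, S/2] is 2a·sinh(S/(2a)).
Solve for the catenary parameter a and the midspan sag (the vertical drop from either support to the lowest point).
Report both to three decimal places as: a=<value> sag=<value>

seed: a₀ = √(S³/(24(L−S))) = √(11.476³/(24·4.855)) = 3.601518
iter 1: u=1.593217  f(a)=+6.548e-01  f'(a)=-3.445e+00  a ← 3.601518 − (+6.548e-01/-3.445e+00) = 3.791554
iter 2: u=1.513364  f(a)=+5.539e-02  f'(a)=-2.885e+00  a ← 3.791554 − (+5.539e-02/-2.885e+00) = 3.810754
iter 3: u=1.505739  f(a)=+4.774e-04  f'(a)=-2.836e+00  a ← 3.810754 − (+4.774e-04/-2.836e+00) = 3.810923
iter 4: u=1.505672  f(a)=+3.614e-08  f'(a)=-2.835e+00  a ← 3.810923 − (+3.614e-08/-2.835e+00) = 3.810923
iter 5: u=1.505672  f(a)=-3.553e-15  f'(a)=-2.835e+00  a ← 3.810923 − (-3.553e-15/-2.835e+00) = 3.810923
converged: |Δa| < 1e-12 after 5 iterations
sag = a·(cosh(S/(2a)) − 1) = 3.810923·(cosh(1.505672) − 1) = 5.200100
T_max/T_min = cosh(S/(2a)) = 2.364525

a=3.811 sag=5.200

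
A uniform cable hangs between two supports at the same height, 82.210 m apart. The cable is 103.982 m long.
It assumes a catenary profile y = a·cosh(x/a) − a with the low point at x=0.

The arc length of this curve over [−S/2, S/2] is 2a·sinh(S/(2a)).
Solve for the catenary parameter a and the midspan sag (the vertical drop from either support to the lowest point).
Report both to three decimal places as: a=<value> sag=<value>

a=33.832 sag=28.197

seed: a₀ = √(S³/(24(L−S))) = √(82.210³/(24·21.772)) = 32.608603
iter 1: u=1.260557  f(a)=+1.797e+00  f'(a)=-1.560e+00  a ← 32.608603 − (+1.797e+00/-1.560e+00) = 33.760374
iter 2: u=1.217552  f(a)=+9.958e-02  f'(a)=-1.391e+00  a ← 33.760374 − (+9.958e-02/-1.391e+00) = 33.831944
iter 3: u=1.214976  f(a)=+3.456e-04  f'(a)=-1.382e+00  a ← 33.831944 − (+3.456e-04/-1.382e+00) = 33.832194
iter 4: u=1.214967  f(a)=+4.195e-09  f'(a)=-1.382e+00  a ← 33.832194 − (+4.195e-09/-1.382e+00) = 33.832194
iter 5: u=1.214967  f(a)=+1.421e-14  f'(a)=-1.382e+00  a ← 33.832194 − (+1.421e-14/-1.382e+00) = 33.832194
converged: |Δa| < 1e-12 after 5 iterations
sag = a·(cosh(S/(2a)) − 1) = 33.832194·(cosh(1.214967) − 1) = 28.197488
T_max/T_min = cosh(S/(2a)) = 1.833451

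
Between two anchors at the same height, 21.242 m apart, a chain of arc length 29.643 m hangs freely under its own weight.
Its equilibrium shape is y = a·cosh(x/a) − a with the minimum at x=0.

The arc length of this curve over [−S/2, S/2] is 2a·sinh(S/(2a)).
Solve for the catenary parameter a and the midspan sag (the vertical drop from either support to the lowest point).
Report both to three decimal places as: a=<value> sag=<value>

a=7.272 sag=9.238

seed: a₀ = √(S³/(24(L−S))) = √(21.242³/(24·8.401)) = 6.894805
iter 1: u=1.540435  f(a)=+1.055e+00  f'(a)=-3.066e+00  a ← 6.894805 − (+1.055e+00/-3.066e+00) = 7.238847
iter 2: u=1.467223  f(a)=+8.410e-02  f'(a)=-2.595e+00  a ← 7.238847 − (+8.410e-02/-2.595e+00) = 7.271253
iter 3: u=1.460684  f(a)=+6.369e-04  f'(a)=-2.556e+00  a ← 7.271253 − (+6.369e-04/-2.556e+00) = 7.271502
iter 4: u=1.460634  f(a)=+3.713e-08  f'(a)=-2.556e+00  a ← 7.271502 − (+3.713e-08/-2.556e+00) = 7.271502
iter 5: u=1.460634  f(a)=+0.000e+00  f'(a)=-2.556e+00  a ← 7.271502 − (+0.000e+00/-2.556e+00) = 7.271502
converged: |Δa| < 1e-12 after 5 iterations
sag = a·(cosh(S/(2a)) − 1) = 7.271502·(cosh(1.460634) − 1) = 9.237635
T_max/T_min = cosh(S/(2a)) = 2.270389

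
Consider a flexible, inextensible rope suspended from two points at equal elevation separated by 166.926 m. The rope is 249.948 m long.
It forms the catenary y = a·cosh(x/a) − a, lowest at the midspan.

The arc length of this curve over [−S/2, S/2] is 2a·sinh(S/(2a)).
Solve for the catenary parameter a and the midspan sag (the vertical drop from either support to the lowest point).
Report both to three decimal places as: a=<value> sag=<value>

a=51.573 sag=83.624

seed: a₀ = √(S³/(24(L−S))) = √(166.926³/(24·83.022)) = 48.315198
iter 1: u=1.727469  f(a)=+1.331e+01  f'(a)=-4.578e+00  a ← 48.315198 − (+1.331e+01/-4.578e+00) = 51.221651
iter 2: u=1.629448  f(a)=+1.295e+00  f'(a)=-3.726e+00  a ← 51.221651 − (+1.295e+00/-3.726e+00) = 51.569220
iter 3: u=1.618465  f(a)=+1.519e-02  f'(a)=-3.639e+00  a ← 51.569220 − (+1.519e-02/-3.639e+00) = 51.573395
iter 4: u=1.618334  f(a)=+2.145e-06  f'(a)=-3.638e+00  a ← 51.573395 − (+2.145e-06/-3.638e+00) = 51.573396
iter 5: u=1.618334  f(a)=+2.842e-14  f'(a)=-3.638e+00  a ← 51.573396 − (+2.842e-14/-3.638e+00) = 51.573396
converged: |Δa| < 1e-12 after 5 iterations
sag = a·(cosh(S/(2a)) − 1) = 51.573396·(cosh(1.618334) − 1) = 83.623926
T_max/T_min = cosh(S/(2a)) = 2.621455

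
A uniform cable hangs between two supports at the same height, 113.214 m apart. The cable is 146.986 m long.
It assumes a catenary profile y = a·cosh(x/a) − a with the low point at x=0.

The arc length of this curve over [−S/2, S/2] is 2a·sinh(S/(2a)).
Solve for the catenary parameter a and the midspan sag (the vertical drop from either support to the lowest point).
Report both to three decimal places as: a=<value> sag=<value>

a=44.089 sag=41.614

seed: a₀ = √(S³/(24(L−S))) = √(113.214³/(24·33.772)) = 42.312257
iter 1: u=1.337839  f(a)=+3.154e+00  f'(a)=-1.901e+00  a ← 42.312257 − (+3.154e+00/-1.901e+00) = 43.971630
iter 2: u=1.287353  f(a)=+1.950e-01  f'(a)=-1.672e+00  a ← 43.971630 − (+1.950e-01/-1.672e+00) = 44.088256
iter 3: u=1.283947  f(a)=+8.545e-04  f'(a)=-1.658e+00  a ← 44.088256 − (+8.545e-04/-1.658e+00) = 44.088771
iter 4: u=1.283932  f(a)=+1.656e-08  f'(a)=-1.658e+00  a ← 44.088771 − (+1.656e-08/-1.658e+00) = 44.088771
iter 5: u=1.283932  f(a)=+0.000e+00  f'(a)=-1.658e+00  a ← 44.088771 − (+0.000e+00/-1.658e+00) = 44.088771
converged: |Δa| < 1e-12 after 5 iterations
sag = a·(cosh(S/(2a)) − 1) = 44.088771·(cosh(1.283932) − 1) = 41.614442
T_max/T_min = cosh(S/(2a)) = 1.943878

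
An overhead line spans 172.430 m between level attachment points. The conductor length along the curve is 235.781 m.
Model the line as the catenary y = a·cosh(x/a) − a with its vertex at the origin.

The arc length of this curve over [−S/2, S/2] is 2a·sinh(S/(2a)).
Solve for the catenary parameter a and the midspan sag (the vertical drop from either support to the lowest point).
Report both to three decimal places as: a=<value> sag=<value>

a=61.031 sag=71.721

seed: a₀ = √(S³/(24(L−S))) = √(172.430³/(24·63.351)) = 58.068002
iter 1: u=1.484725  f(a)=+7.361e+00  f'(a)=-2.702e+00  a ← 58.068002 − (+7.361e+00/-2.702e+00) = 60.791690
iter 2: u=1.418204  f(a)=+5.496e-01  f'(a)=-2.313e+00  a ← 60.791690 − (+5.496e-01/-2.313e+00) = 61.029323
iter 3: u=1.412682  f(a)=+3.610e-03  f'(a)=-2.282e+00  a ← 61.029323 − (+3.610e-03/-2.282e+00) = 61.030904
iter 4: u=1.412645  f(a)=+1.580e-07  f'(a)=-2.282e+00  a ← 61.030904 − (+1.580e-07/-2.282e+00) = 61.030904
iter 5: u=1.412645  f(a)=+0.000e+00  f'(a)=-2.282e+00  a ← 61.030904 − (+0.000e+00/-2.282e+00) = 61.030904
converged: |Δa| < 1e-12 after 5 iterations
sag = a·(cosh(S/(2a)) − 1) = 61.030904·(cosh(1.412645) − 1) = 71.720522
T_max/T_min = cosh(S/(2a)) = 2.175151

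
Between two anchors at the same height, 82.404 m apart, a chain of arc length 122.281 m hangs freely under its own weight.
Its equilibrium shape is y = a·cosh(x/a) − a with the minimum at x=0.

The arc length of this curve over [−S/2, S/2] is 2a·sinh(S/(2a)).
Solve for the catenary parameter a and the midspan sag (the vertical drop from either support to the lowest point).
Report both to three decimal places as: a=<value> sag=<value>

seed: a₀ = √(S³/(24(L−S))) = √(82.404³/(24·39.877)) = 24.179960
iter 1: u=1.703973  f(a)=+6.206e+00  f'(a)=-4.361e+00  a ← 24.179960 − (+6.206e+00/-4.361e+00) = 25.603068
iter 2: u=1.609260  f(a)=+5.901e-01  f'(a)=-3.568e+00  a ← 25.603068 − (+5.901e-01/-3.568e+00) = 25.768462
iter 3: u=1.598931  f(a)=+6.572e-03  f'(a)=-3.489e+00  a ← 25.768462 − (+6.572e-03/-3.489e+00) = 25.770346
iter 4: u=1.598814  f(a)=+8.354e-07  f'(a)=-3.488e+00  a ← 25.770346 − (+8.354e-07/-3.488e+00) = 25.770346
iter 5: u=1.598814  f(a)=-1.421e-14  f'(a)=-3.488e+00  a ← 25.770346 − (-1.421e-14/-3.488e+00) = 25.770346
converged: |Δa| < 1e-12 after 5 iterations
sag = a·(cosh(S/(2a)) − 1) = 25.770346·(cosh(1.598814) − 1) = 40.579269
T_max/T_min = cosh(S/(2a)) = 2.574650

a=25.770 sag=40.579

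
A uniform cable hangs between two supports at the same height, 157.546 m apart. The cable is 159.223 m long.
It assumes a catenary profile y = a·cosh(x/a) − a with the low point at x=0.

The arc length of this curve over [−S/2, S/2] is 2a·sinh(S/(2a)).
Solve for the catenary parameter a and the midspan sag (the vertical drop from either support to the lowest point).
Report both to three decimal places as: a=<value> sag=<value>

a=312.198 sag=9.991

seed: a₀ = √(S³/(24(L−S))) = √(157.546³/(24·1.677)) = 311.701520
iter 1: u=0.252719  f(a)=+5.363e-03  f'(a)=-1.083e-02  a ← 311.701520 − (+5.363e-03/-1.083e-02) = 312.196793
iter 2: u=0.252318  f(a)=+1.281e-05  f'(a)=-1.078e-02  a ← 312.196793 − (+1.281e-05/-1.078e-02) = 312.197982
iter 3: u=0.252317  f(a)=+7.347e-11  f'(a)=-1.078e-02  a ← 312.197982 − (+7.347e-11/-1.078e-02) = 312.197982
iter 4: u=0.252317  f(a)=+2.842e-14  f'(a)=-1.078e-02  a ← 312.197982 − (+2.842e-14/-1.078e-02) = 312.197982
converged: |Δa| < 1e-12 after 4 iterations
sag = a·(cosh(S/(2a)) − 1) = 312.197982·(cosh(0.252317) − 1) = 9.990737
T_max/T_min = cosh(S/(2a)) = 1.032001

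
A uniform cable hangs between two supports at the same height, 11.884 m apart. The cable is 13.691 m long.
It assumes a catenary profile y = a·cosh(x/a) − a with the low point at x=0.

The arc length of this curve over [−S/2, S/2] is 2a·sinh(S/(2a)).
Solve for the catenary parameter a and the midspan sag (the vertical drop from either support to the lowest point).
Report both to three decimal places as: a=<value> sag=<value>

a=6.358 sag=2.985

seed: a₀ = √(S³/(24(L−S))) = √(11.884³/(24·1.807)) = 6.220987
iter 1: u=0.955154  f(a)=+8.424e-02  f'(a)=-6.357e-01  a ← 6.220987 − (+8.424e-02/-6.357e-01) = 6.353506
iter 2: u=0.935232  f(a)=+2.767e-03  f'(a)=-5.946e-01  a ← 6.353506 − (+2.767e-03/-5.946e-01) = 6.358160
iter 3: u=0.934547  f(a)=+3.210e-06  f'(a)=-5.932e-01  a ← 6.358160 − (+3.210e-06/-5.932e-01) = 6.358165
iter 4: u=0.934546  f(a)=+4.333e-12  f'(a)=-5.932e-01  a ← 6.358165 − (+4.333e-12/-5.932e-01) = 6.358165
iter 5: u=0.934546  f(a)=-1.776e-15  f'(a)=-5.932e-01  a ← 6.358165 − (-1.776e-15/-5.932e-01) = 6.358165
converged: |Δa| < 1e-12 after 5 iterations
sag = a·(cosh(S/(2a)) − 1) = 6.358165·(cosh(0.934546) − 1) = 2.984593
T_max/T_min = cosh(S/(2a)) = 1.469411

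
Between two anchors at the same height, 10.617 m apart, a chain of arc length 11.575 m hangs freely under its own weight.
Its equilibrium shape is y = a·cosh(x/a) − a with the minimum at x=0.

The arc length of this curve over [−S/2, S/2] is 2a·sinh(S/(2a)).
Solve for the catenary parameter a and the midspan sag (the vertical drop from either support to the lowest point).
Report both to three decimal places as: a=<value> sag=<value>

a=7.310 sag=2.014

seed: a₀ = √(S³/(24(L−S))) = √(10.617³/(24·0.958)) = 7.214635
iter 1: u=0.735796  f(a)=+2.627e-02  f'(a)=-2.802e-01  a ← 7.214635 − (+2.627e-02/-2.802e-01) = 7.308378
iter 2: u=0.726358  f(a)=+5.208e-04  f'(a)=-2.692e-01  a ← 7.308378 − (+5.208e-04/-2.692e-01) = 7.310312
iter 3: u=0.726166  f(a)=+2.138e-07  f'(a)=-2.690e-01  a ← 7.310312 − (+2.138e-07/-2.690e-01) = 7.310313
iter 4: u=0.726166  f(a)=+3.908e-14  f'(a)=-2.690e-01  a ← 7.310313 − (+3.908e-14/-2.690e-01) = 7.310313
converged: |Δa| < 1e-12 after 4 iterations
sag = a·(cosh(S/(2a)) − 1) = 7.310313·(cosh(0.726166) − 1) = 2.013626
T_max/T_min = cosh(S/(2a)) = 1.275450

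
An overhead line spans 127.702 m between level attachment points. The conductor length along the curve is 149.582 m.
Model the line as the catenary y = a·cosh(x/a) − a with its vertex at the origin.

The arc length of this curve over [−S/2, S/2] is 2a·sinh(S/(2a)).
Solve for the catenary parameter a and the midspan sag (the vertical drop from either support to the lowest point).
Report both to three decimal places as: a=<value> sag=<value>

seed: a₀ = √(S³/(24(L−S))) = √(127.702³/(24·21.880)) = 62.974868
iter 1: u=1.013912  f(a)=+1.153e+00  f'(a)=-7.690e-01  a ← 62.974868 − (+1.153e+00/-7.690e-01) = 64.473690
iter 2: u=0.990342  f(a)=+4.243e-02  f'(a)=-7.133e-01  a ← 64.473690 − (+4.243e-02/-7.133e-01) = 64.533174
iter 3: u=0.989429  f(a)=+6.238e-05  f'(a)=-7.112e-01  a ← 64.533174 − (+6.238e-05/-7.112e-01) = 64.533262
iter 4: u=0.989428  f(a)=+1.352e-10  f'(a)=-7.112e-01  a ← 64.533262 − (+1.352e-10/-7.112e-01) = 64.533262
iter 5: u=0.989428  f(a)=+2.842e-14  f'(a)=-7.112e-01  a ← 64.533262 − (+2.842e-14/-7.112e-01) = 64.533262
converged: |Δa| < 1e-12 after 5 iterations
sag = a·(cosh(S/(2a)) − 1) = 64.533262·(cosh(0.989428) − 1) = 34.250520
T_max/T_min = cosh(S/(2a)) = 1.530742

a=64.533 sag=34.251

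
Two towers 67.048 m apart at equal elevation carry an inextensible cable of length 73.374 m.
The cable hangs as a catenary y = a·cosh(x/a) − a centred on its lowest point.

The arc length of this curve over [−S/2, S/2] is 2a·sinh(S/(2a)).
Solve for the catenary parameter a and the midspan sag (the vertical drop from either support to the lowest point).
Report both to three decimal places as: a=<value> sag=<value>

a=45.174 sag=13.021

seed: a₀ = √(S³/(24(L−S))) = √(67.048³/(24·6.326)) = 44.556239
iter 1: u=0.752397  f(a)=+1.815e-01  f'(a)=-3.004e-01  a ← 44.556239 − (+1.815e-01/-3.004e-01) = 45.160485
iter 2: u=0.742330  f(a)=+3.758e-03  f'(a)=-2.880e-01  a ← 45.160485 − (+3.758e-03/-2.880e-01) = 45.173531
iter 3: u=0.742116  f(a)=+1.687e-06  f'(a)=-2.878e-01  a ← 45.173531 − (+1.687e-06/-2.878e-01) = 45.173537
iter 4: u=0.742116  f(a)=+3.411e-13  f'(a)=-2.878e-01  a ← 45.173537 − (+3.411e-13/-2.878e-01) = 45.173537
converged: |Δa| < 1e-12 after 4 iterations
sag = a·(cosh(S/(2a)) − 1) = 45.173537·(cosh(0.742116) − 1) = 13.020830
T_max/T_min = cosh(S/(2a)) = 1.288240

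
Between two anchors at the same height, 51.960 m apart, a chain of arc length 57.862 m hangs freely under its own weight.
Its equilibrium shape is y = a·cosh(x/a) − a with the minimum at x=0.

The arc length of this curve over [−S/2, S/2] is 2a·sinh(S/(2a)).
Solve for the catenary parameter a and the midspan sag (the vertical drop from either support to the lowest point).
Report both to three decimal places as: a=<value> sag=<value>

a=31.993 sag=11.141

seed: a₀ = √(S³/(24(L−S))) = √(51.960³/(24·5.902)) = 31.470127
iter 1: u=0.825545  f(a)=+2.044e-01  f'(a)=-4.013e-01  a ← 31.470127 − (+2.044e-01/-4.013e-01) = 31.979529
iter 2: u=0.812395  f(a)=+5.069e-03  f'(a)=-3.816e-01  a ← 31.979529 − (+5.069e-03/-3.816e-01) = 31.992812
iter 3: u=0.812057  f(a)=+3.293e-06  f'(a)=-3.811e-01  a ← 31.992812 − (+3.293e-06/-3.811e-01) = 31.992821
iter 4: u=0.812057  f(a)=+1.386e-12  f'(a)=-3.811e-01  a ← 31.992821 − (+1.386e-12/-3.811e-01) = 31.992821
converged: |Δa| < 1e-12 after 4 iterations
sag = a·(cosh(S/(2a)) − 1) = 31.992821·(cosh(0.812057) − 1) = 11.141195
T_max/T_min = cosh(S/(2a)) = 1.348240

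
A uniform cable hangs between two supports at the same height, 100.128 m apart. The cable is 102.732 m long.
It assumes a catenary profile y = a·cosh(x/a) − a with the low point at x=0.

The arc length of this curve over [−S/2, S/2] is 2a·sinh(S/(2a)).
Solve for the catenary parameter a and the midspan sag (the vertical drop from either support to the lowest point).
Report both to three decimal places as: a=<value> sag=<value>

seed: a₀ = √(S³/(24(L−S))) = √(100.128³/(24·2.604)) = 126.738103
iter 1: u=0.395019  f(a)=+2.039e-02  f'(a)=-4.174e-02  a ← 126.738103 − (+2.039e-02/-4.174e-02) = 127.226683
iter 2: u=0.393502  f(a)=+1.185e-04  f'(a)=-4.125e-02  a ← 127.226683 − (+1.185e-04/-4.125e-02) = 127.229556
iter 3: u=0.393493  f(a)=+4.056e-09  f'(a)=-4.125e-02  a ← 127.229556 − (+4.056e-09/-4.125e-02) = 127.229556
iter 4: u=0.393493  f(a)=-2.842e-14  f'(a)=-4.125e-02  a ← 127.229556 − (-2.842e-14/-4.125e-02) = 127.229556
converged: |Δa| < 1e-12 after 4 iterations
sag = a·(cosh(S/(2a)) − 1) = 127.229556·(cosh(0.393493) − 1) = 9.977681
T_max/T_min = cosh(S/(2a)) = 1.078423

a=127.230 sag=9.978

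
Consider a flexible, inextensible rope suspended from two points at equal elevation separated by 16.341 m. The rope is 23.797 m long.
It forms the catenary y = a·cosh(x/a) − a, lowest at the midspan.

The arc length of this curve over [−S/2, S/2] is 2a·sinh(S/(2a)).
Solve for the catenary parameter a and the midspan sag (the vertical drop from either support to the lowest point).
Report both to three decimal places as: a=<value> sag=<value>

seed: a₀ = √(S³/(24(L−S))) = √(16.341³/(24·7.456)) = 4.938094
iter 1: u=1.654586  f(a)=+1.090e+00  f'(a)=-3.932e+00  a ← 4.938094 − (+1.090e+00/-3.932e+00) = 5.215266
iter 2: u=1.566651  f(a)=+9.848e-02  f'(a)=-3.250e+00  a ← 5.215266 − (+9.848e-02/-3.250e+00) = 5.245563
iter 3: u=1.557602  f(a)=+9.808e-04  f'(a)=-3.186e+00  a ← 5.245563 − (+9.808e-04/-3.186e+00) = 5.245871
iter 4: u=1.557511  f(a)=+9.941e-08  f'(a)=-3.185e+00  a ← 5.245871 − (+9.941e-08/-3.185e+00) = 5.245871
iter 5: u=1.557511  f(a)=+0.000e+00  f'(a)=-3.185e+00  a ← 5.245871 − (+0.000e+00/-3.185e+00) = 5.245871
converged: |Δa| < 1e-12 after 5 iterations
sag = a·(cosh(S/(2a)) − 1) = 5.245871·(cosh(1.557511) − 1) = 7.757723
T_max/T_min = cosh(S/(2a)) = 2.478825

a=5.246 sag=7.758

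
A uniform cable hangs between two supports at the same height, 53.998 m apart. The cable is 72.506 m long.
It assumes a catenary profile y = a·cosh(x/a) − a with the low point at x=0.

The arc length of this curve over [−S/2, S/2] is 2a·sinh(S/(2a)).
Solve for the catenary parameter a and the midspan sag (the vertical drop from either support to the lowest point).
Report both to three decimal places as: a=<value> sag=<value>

a=19.727 sag=21.545

seed: a₀ = √(S³/(24(L−S))) = √(53.998³/(24·18.508)) = 18.827001
iter 1: u=1.434057  f(a)=+1.999e+00  f'(a)=-2.401e+00  a ← 18.827001 − (+1.999e+00/-2.401e+00) = 19.659466
iter 2: u=1.373333  f(a)=+1.402e-01  f'(a)=-2.075e+00  a ← 19.659466 − (+1.402e-01/-2.075e+00) = 19.727041
iter 3: u=1.368629  f(a)=+8.052e-04  f'(a)=-2.051e+00  a ← 19.727041 − (+8.052e-04/-2.051e+00) = 19.727434
iter 4: u=1.368602  f(a)=+2.688e-08  f'(a)=-2.051e+00  a ← 19.727434 − (+2.688e-08/-2.051e+00) = 19.727434
iter 5: u=1.368602  f(a)=+0.000e+00  f'(a)=-2.051e+00  a ← 19.727434 − (+0.000e+00/-2.051e+00) = 19.727434
converged: |Δa| < 1e-12 after 5 iterations
sag = a·(cosh(S/(2a)) − 1) = 19.727434·(cosh(1.368602) − 1) = 21.545459
T_max/T_min = cosh(S/(2a)) = 2.092157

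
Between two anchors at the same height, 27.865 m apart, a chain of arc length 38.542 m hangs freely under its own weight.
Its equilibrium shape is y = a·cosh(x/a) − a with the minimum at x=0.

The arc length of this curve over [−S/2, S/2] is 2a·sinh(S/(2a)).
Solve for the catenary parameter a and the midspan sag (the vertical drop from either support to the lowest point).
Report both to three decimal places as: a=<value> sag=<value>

a=9.676 sag=11.888

seed: a₀ = √(S³/(24(L−S))) = √(27.865³/(24·10.677)) = 9.188790
iter 1: u=1.516250  f(a)=+1.297e+00  f'(a)=-2.904e+00  a ← 9.188790 − (+1.297e+00/-2.904e+00) = 9.635316
iter 2: u=1.445983  f(a)=+1.005e-01  f'(a)=-2.470e+00  a ← 9.635316 − (+1.005e-01/-2.470e+00) = 9.676014
iter 3: u=1.439901  f(a)=+7.161e-04  f'(a)=-2.435e+00  a ← 9.676014 − (+7.161e-04/-2.435e+00) = 9.676308
iter 4: u=1.439857  f(a)=+3.692e-08  f'(a)=-2.434e+00  a ← 9.676308 − (+3.692e-08/-2.434e+00) = 9.676308
iter 5: u=1.439857  f(a)=-7.105e-15  f'(a)=-2.434e+00  a ← 9.676308 − (-7.105e-15/-2.434e+00) = 9.676308
converged: |Δa| < 1e-12 after 5 iterations
sag = a·(cosh(S/(2a)) − 1) = 9.676308·(cosh(1.439857) − 1) = 11.887606
T_max/T_min = cosh(S/(2a)) = 2.228527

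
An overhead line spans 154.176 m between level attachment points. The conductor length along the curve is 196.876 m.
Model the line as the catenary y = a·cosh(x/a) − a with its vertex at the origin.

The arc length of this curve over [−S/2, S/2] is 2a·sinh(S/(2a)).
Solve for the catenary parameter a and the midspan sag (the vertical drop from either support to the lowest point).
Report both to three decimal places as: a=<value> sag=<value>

seed: a₀ = √(S³/(24(L−S))) = √(154.176³/(24·42.700)) = 59.800608
iter 1: u=1.289084  f(a)=+3.691e+00  f'(a)=-1.680e+00  a ← 59.800608 − (+3.691e+00/-1.680e+00) = 61.998023
iter 2: u=1.243394  f(a)=+2.132e-01  f'(a)=-1.491e+00  a ← 61.998023 − (+2.132e-01/-1.491e+00) = 62.141038
iter 3: u=1.240533  f(a)=+8.079e-04  f'(a)=-1.480e+00  a ← 62.141038 − (+8.079e-04/-1.480e+00) = 62.141584
iter 4: u=1.240522  f(a)=+1.170e-08  f'(a)=-1.480e+00  a ← 62.141584 − (+1.170e-08/-1.480e+00) = 62.141584
iter 5: u=1.240522  f(a)=+2.842e-14  f'(a)=-1.480e+00  a ← 62.141584 − (+2.842e-14/-1.480e+00) = 62.141584
converged: |Δa| < 1e-12 after 5 iterations
sag = a·(cosh(S/(2a)) − 1) = 62.141584·(cosh(1.240522) − 1) = 54.269826
T_max/T_min = cosh(S/(2a)) = 1.873325

a=62.142 sag=54.270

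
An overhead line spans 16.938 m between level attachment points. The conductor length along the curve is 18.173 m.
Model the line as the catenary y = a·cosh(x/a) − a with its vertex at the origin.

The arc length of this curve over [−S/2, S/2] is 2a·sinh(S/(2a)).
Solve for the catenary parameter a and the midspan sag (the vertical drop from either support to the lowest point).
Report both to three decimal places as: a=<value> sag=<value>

seed: a₀ = √(S³/(24(L−S))) = √(16.938³/(24·1.235)) = 12.804248
iter 1: u=0.661421  f(a)=+2.730e-02  f'(a)=-2.015e-01  a ← 12.804248 − (+2.730e-02/-2.015e-01) = 12.939735
iter 2: u=0.654496  f(a)=+4.393e-04  f'(a)=-1.950e-01  a ← 12.939735 − (+4.393e-04/-1.950e-01) = 12.941987
iter 3: u=0.654382  f(a)=+1.179e-07  f'(a)=-1.949e-01  a ← 12.941987 − (+1.179e-07/-1.949e-01) = 12.941988
iter 4: u=0.654382  f(a)=+7.105e-15  f'(a)=-1.949e-01  a ← 12.941988 − (+7.105e-15/-1.949e-01) = 12.941988
converged: |Δa| < 1e-12 after 4 iterations
sag = a·(cosh(S/(2a)) − 1) = 12.941988·(cosh(0.654382) − 1) = 2.871283
T_max/T_min = cosh(S/(2a)) = 1.221858

a=12.942 sag=2.871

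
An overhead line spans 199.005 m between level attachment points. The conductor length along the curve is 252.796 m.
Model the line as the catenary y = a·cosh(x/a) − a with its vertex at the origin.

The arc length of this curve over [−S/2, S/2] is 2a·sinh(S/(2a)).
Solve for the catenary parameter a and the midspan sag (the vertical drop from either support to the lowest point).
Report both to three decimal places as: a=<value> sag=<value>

a=81.122 sag=69.069

seed: a₀ = √(S³/(24(L−S))) = √(199.005³/(24·53.791)) = 78.133189
iter 1: u=1.273499  f(a)=+4.534e+00  f'(a)=-1.614e+00  a ← 78.133189 − (+4.534e+00/-1.614e+00) = 80.943275
iter 2: u=1.229287  f(a)=+2.561e-01  f'(a)=-1.436e+00  a ← 80.943275 − (+2.561e-01/-1.436e+00) = 81.121619
iter 3: u=1.226584  f(a)=+9.252e-04  f'(a)=-1.426e+00  a ← 81.121619 − (+9.252e-04/-1.426e+00) = 81.122268
iter 4: u=1.226574  f(a)=+1.217e-08  f'(a)=-1.426e+00  a ← 81.122268 − (+1.217e-08/-1.426e+00) = 81.122268
iter 5: u=1.226574  f(a)=+2.842e-14  f'(a)=-1.426e+00  a ← 81.122268 − (+2.842e-14/-1.426e+00) = 81.122268
converged: |Δa| < 1e-12 after 5 iterations
sag = a·(cosh(S/(2a)) − 1) = 81.122268·(cosh(1.226574) − 1) = 69.068533
T_max/T_min = cosh(S/(2a)) = 1.851413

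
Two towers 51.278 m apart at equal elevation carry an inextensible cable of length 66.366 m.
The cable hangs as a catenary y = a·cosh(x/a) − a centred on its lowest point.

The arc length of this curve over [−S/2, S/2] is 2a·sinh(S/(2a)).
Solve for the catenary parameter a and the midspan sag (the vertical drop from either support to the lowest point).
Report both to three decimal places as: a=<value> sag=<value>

a=20.096 sag=18.698

seed: a₀ = √(S³/(24(L−S))) = √(51.278³/(24·15.088)) = 19.296350
iter 1: u=1.328697  f(a)=+1.389e+00  f'(a)=-1.858e+00  a ← 19.296350 − (+1.389e+00/-1.858e+00) = 20.044092
iter 2: u=1.279130  f(a)=+8.483e-02  f'(a)=-1.637e+00  a ← 20.044092 − (+8.483e-02/-1.637e+00) = 20.095904
iter 3: u=1.275832  f(a)=+3.618e-04  f'(a)=-1.623e+00  a ← 20.095904 − (+3.618e-04/-1.623e+00) = 20.096127
iter 4: u=1.275818  f(a)=+6.645e-09  f'(a)=-1.623e+00  a ← 20.096127 − (+6.645e-09/-1.623e+00) = 20.096127
iter 5: u=1.275818  f(a)=+1.421e-14  f'(a)=-1.623e+00  a ← 20.096127 − (+1.421e-14/-1.623e+00) = 20.096127
converged: |Δa| < 1e-12 after 5 iterations
sag = a·(cosh(S/(2a)) − 1) = 20.096127·(cosh(1.275818) − 1) = 18.697762
T_max/T_min = cosh(S/(2a)) = 1.930416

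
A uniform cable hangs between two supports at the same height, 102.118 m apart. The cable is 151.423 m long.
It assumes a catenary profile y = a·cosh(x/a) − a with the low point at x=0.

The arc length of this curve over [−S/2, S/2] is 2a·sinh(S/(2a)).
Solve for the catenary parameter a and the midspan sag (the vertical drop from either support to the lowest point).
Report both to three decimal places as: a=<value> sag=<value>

seed: a₀ = √(S³/(24(L−S))) = √(102.118³/(24·49.305)) = 29.998694
iter 1: u=1.702041  f(a)=+7.655e+00  f'(a)=-4.343e+00  a ← 29.998694 − (+7.655e+00/-4.343e+00) = 31.761056
iter 2: u=1.607598  f(a)=+7.264e-01  f'(a)=-3.555e+00  a ← 31.761056 − (+7.264e-01/-3.555e+00) = 31.965394
iter 3: u=1.597321  f(a)=+8.056e-03  f'(a)=-3.476e+00  a ← 31.965394 − (+8.056e-03/-3.476e+00) = 31.967712
iter 4: u=1.597205  f(a)=+1.015e-06  f'(a)=-3.476e+00  a ← 31.967712 − (+1.015e-06/-3.476e+00) = 31.967712
iter 5: u=1.597205  f(a)=+0.000e+00  f'(a)=-3.476e+00  a ← 31.967712 − (+0.000e+00/-3.476e+00) = 31.967712
converged: |Δa| < 1e-12 after 5 iterations
sag = a·(cosh(S/(2a)) − 1) = 31.967712·(cosh(1.597205) − 1) = 50.216020
T_max/T_min = cosh(S/(2a)) = 2.570836

a=31.968 sag=50.216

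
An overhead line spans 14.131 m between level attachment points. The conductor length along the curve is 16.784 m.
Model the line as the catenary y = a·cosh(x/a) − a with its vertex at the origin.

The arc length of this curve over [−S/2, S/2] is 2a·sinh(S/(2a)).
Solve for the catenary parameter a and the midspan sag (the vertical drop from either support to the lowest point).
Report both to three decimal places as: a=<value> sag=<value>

seed: a₀ = √(S³/(24(L−S))) = √(14.131³/(24·2.653)) = 6.657100
iter 1: u=1.061348  f(a)=+1.535e-01  f'(a)=-8.905e-01  a ← 6.657100 − (+1.535e-01/-8.905e-01) = 6.829468
iter 2: u=1.034561  f(a)=+6.164e-03  f'(a)=-8.203e-01  a ← 6.829468 − (+6.164e-03/-8.203e-01) = 6.836982
iter 3: u=1.033424  f(a)=+1.086e-05  f'(a)=-8.174e-01  a ← 6.836982 − (+1.086e-05/-8.174e-01) = 6.836995
iter 4: u=1.033422  f(a)=+3.384e-11  f'(a)=-8.174e-01  a ← 6.836995 − (+3.384e-11/-8.174e-01) = 6.836995
iter 5: u=1.033422  f(a)=+0.000e+00  f'(a)=-8.174e-01  a ← 6.836995 − (+0.000e+00/-8.174e-01) = 6.836995
converged: |Δa| < 1e-12 after 5 iterations
sag = a·(cosh(S/(2a)) − 1) = 6.836995·(cosh(1.033422) − 1) = 3.987522
T_max/T_min = cosh(S/(2a)) = 1.583227

a=6.837 sag=3.988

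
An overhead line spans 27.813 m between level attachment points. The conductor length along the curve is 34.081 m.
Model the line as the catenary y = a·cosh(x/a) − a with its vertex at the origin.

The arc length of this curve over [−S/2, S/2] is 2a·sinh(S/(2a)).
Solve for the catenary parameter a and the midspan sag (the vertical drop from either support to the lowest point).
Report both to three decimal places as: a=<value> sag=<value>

a=12.344 sag=8.698

seed: a₀ = √(S³/(24(L−S))) = √(27.813³/(24·6.268)) = 11.959187
iter 1: u=1.162830  f(a)=+4.377e-01  f'(a)=-1.197e+00  a ← 11.959187 − (+4.377e-01/-1.197e+00) = 12.324832
iter 2: u=1.128332  f(a)=+2.087e-02  f'(a)=-1.085e+00  a ← 12.324832 − (+2.087e-02/-1.085e+00) = 12.344066
iter 3: u=1.126574  f(a)=+5.275e-05  f'(a)=-1.080e+00  a ← 12.344066 − (+5.275e-05/-1.080e+00) = 12.344115
iter 4: u=1.126569  f(a)=+3.387e-10  f'(a)=-1.080e+00  a ← 12.344115 − (+3.387e-10/-1.080e+00) = 12.344115
iter 5: u=1.126569  f(a)=+0.000e+00  f'(a)=-1.080e+00  a ← 12.344115 − (+0.000e+00/-1.080e+00) = 12.344115
converged: |Δa| < 1e-12 after 5 iterations
sag = a·(cosh(S/(2a)) − 1) = 12.344115·(cosh(1.126569) − 1) = 8.697649
T_max/T_min = cosh(S/(2a)) = 1.704599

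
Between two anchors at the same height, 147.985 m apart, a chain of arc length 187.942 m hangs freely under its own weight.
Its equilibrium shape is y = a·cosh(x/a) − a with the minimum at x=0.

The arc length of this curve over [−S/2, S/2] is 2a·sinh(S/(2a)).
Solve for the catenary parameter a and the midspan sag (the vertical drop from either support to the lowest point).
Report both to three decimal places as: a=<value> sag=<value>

seed: a₀ = √(S³/(24(L−S))) = √(147.985³/(24·39.957)) = 58.133235
iter 1: u=1.272809  f(a)=+3.364e+00  f'(a)=-1.611e+00  a ← 58.133235 − (+3.364e+00/-1.611e+00) = 60.222015
iter 2: u=1.228662  f(a)=+1.898e-01  f'(a)=-1.434e+00  a ← 60.222015 − (+1.898e-01/-1.434e+00) = 60.354432
iter 3: u=1.225966  f(a)=+6.843e-04  f'(a)=-1.423e+00  a ← 60.354432 − (+6.843e-04/-1.423e+00) = 60.354913
iter 4: u=1.225957  f(a)=+8.964e-09  f'(a)=-1.423e+00  a ← 60.354913 − (+8.964e-09/-1.423e+00) = 60.354913
iter 5: u=1.225957  f(a)=+0.000e+00  f'(a)=-1.423e+00  a ← 60.354913 − (+0.000e+00/-1.423e+00) = 60.354913
converged: |Δa| < 1e-12 after 5 iterations
sag = a·(cosh(S/(2a)) − 1) = 60.354913·(cosh(1.225957) − 1) = 51.328856
T_max/T_min = cosh(S/(2a)) = 1.850450

a=60.355 sag=51.329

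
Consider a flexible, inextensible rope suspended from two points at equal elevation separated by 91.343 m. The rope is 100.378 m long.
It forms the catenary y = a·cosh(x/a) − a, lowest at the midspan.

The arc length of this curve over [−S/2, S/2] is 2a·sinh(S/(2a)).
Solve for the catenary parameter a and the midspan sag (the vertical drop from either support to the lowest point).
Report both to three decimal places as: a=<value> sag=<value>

a=60.145 sag=18.190

seed: a₀ = √(S³/(24(L−S))) = √(91.343³/(24·9.035)) = 59.284779
iter 1: u=0.770375  f(a)=+2.719e-01  f'(a)=-3.233e-01  a ← 59.284779 − (+2.719e-01/-3.233e-01) = 60.125926
iter 2: u=0.759597  f(a)=+5.895e-03  f'(a)=-3.094e-01  a ← 60.125926 − (+5.895e-03/-3.094e-01) = 60.144980
iter 3: u=0.759357  f(a)=+2.907e-06  f'(a)=-3.091e-01  a ← 60.144980 − (+2.907e-06/-3.091e-01) = 60.144990
iter 4: u=0.759357  f(a)=+7.105e-13  f'(a)=-3.091e-01  a ← 60.144990 − (+7.105e-13/-3.091e-01) = 60.144990
converged: |Δa| < 1e-12 after 4 iterations
sag = a·(cosh(S/(2a)) − 1) = 60.144990·(cosh(0.759357) − 1) = 18.189904
T_max/T_min = cosh(S/(2a)) = 1.302434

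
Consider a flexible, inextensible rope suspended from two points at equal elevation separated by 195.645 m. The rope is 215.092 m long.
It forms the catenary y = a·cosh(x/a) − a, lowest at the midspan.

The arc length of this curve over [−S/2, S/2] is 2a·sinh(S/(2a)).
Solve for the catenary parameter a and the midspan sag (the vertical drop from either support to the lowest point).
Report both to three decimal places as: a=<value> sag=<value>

seed: a₀ = √(S³/(24(L−S))) = √(195.645³/(24·19.447)) = 126.669251
iter 1: u=0.772267  f(a)=+5.882e-01  f'(a)=-3.258e-01  a ← 126.669251 − (+5.882e-01/-3.258e-01) = 128.474912
iter 2: u=0.761413  f(a)=+1.281e-02  f'(a)=-3.117e-01  a ← 128.474912 − (+1.281e-02/-3.117e-01) = 128.516020
iter 3: u=0.761170  f(a)=+6.381e-06  f'(a)=-3.114e-01  a ← 128.516020 − (+6.381e-06/-3.114e-01) = 128.516041
iter 4: u=0.761170  f(a)=+1.592e-12  f'(a)=-3.114e-01  a ← 128.516041 − (+1.592e-12/-3.114e-01) = 128.516041
converged: |Δa| < 1e-12 after 4 iterations
sag = a·(cosh(S/(2a)) − 1) = 128.516041·(cosh(0.761170) − 1) = 39.062343
T_max/T_min = cosh(S/(2a)) = 1.303949

a=128.516 sag=39.062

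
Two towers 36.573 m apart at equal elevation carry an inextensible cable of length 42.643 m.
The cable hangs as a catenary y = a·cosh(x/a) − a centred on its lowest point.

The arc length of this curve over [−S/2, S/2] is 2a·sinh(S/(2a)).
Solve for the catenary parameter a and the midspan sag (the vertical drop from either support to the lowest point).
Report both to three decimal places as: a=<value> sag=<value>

a=18.765 sag=9.638

seed: a₀ = √(S³/(24(L−S))) = √(36.573³/(24·6.070)) = 18.324870
iter 1: u=0.997906  f(a)=+3.095e-01  f'(a)=-7.308e-01  a ← 18.324870 − (+3.095e-01/-7.308e-01) = 18.748345
iter 2: u=0.975366  f(a)=+1.105e-02  f'(a)=-6.795e-01  a ← 18.748345 − (+1.105e-02/-6.795e-01) = 18.764612
iter 3: u=0.974521  f(a)=+1.526e-05  f'(a)=-6.776e-01  a ← 18.764612 − (+1.526e-05/-6.776e-01) = 18.764635
iter 4: u=0.974519  f(a)=+2.915e-11  f'(a)=-6.776e-01  a ← 18.764635 − (+2.915e-11/-6.776e-01) = 18.764635
iter 5: u=0.974519  f(a)=+0.000e+00  f'(a)=-6.776e-01  a ← 18.764635 − (+0.000e+00/-6.776e-01) = 18.764635
converged: |Δa| < 1e-12 after 5 iterations
sag = a·(cosh(S/(2a)) − 1) = 18.764635·(cosh(0.974519) − 1) = 9.638145
T_max/T_min = cosh(S/(2a)) = 1.513633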